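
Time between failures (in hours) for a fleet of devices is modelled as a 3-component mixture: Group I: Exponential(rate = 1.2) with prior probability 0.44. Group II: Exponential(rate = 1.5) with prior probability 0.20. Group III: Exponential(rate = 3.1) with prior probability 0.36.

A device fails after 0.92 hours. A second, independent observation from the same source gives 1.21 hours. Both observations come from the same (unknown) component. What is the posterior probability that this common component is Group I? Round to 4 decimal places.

Apply Bayes' rule: the posterior for each component is proportional to its prior times its likelihood at x.
Since both observations come from the same component, the likelihood for component k is f_k(x₁)·f_k(x₂).
  p_I = [0.397851] × [0.280922] = 0.111765
  p_II = [0.377368] × [0.244257] = 0.0921747
  p_III = [0.178959] × [0.0728321] = 0.013034
Multiply by the mixture weights:
  P(Z=I)·p_I = 0.44 × 0.111765 = 0.0491766
  P(Z=II)·p_II = 0.20 × 0.0921747 = 0.0184349
  P(Z=III)·p_III = 0.36 × 0.013034 = 0.00469223
Denominator: 0.0491766 + 0.0184349 + 0.00469223 = 0.0723038
P(Group I | x₁,x₂) = 0.0491766 / 0.0723038 ≈ 0.6801

0.6801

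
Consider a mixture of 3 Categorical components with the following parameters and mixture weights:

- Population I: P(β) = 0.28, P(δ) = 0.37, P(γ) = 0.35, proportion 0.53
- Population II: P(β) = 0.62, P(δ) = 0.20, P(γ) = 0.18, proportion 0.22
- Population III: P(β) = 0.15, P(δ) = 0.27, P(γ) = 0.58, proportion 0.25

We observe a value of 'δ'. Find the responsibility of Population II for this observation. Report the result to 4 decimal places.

0.1430

Posterior ∝ prior × likelihood, so P(k | x) ∝ π_k f_k(x); normalise over all components.
Categorical probabilities:
  p_I = P(δ | comp) = 0.37
  p_II = P(δ | comp) = 0.20
  p_III = P(δ | comp) = 0.27
Weight by the priors:
  π_I·p_I = 0.53 × 0.37 = 0.1961
  π_II·p_II = 0.22 × 0.2 = 0.044
  π_III·p_III = 0.25 × 0.27 = 0.0675
Marginal: 0.1961 + 0.044 + 0.0675 = 0.3076
P(Population II | the observation) = 0.044 / 0.3076 ≈ 0.1430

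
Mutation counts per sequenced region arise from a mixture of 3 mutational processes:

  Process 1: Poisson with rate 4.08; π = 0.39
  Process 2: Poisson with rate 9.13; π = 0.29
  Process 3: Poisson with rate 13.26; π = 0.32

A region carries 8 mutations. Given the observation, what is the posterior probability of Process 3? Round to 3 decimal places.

Posterior ∝ prior × likelihood, so P(k | x) ∝ π_k f_k(x); normalise over all components.
Poisson probabilities:
  p_1 = 0.0321988
  p_2 = 0.129759
  p_3 = 0.0413126
Multiply by the mixture weights:
  π_1·p_1 = 0.39 × 0.0321988 = 0.0125575
  π_2·p_2 = 0.29 × 0.129759 = 0.0376301
  π_3·p_3 = 0.32 × 0.0413126 = 0.01322
Sum: 0.0125575 + 0.0376301 + 0.01322 = 0.0634076
P(Process 3 | 8 mutations) ≈ 0.208

0.208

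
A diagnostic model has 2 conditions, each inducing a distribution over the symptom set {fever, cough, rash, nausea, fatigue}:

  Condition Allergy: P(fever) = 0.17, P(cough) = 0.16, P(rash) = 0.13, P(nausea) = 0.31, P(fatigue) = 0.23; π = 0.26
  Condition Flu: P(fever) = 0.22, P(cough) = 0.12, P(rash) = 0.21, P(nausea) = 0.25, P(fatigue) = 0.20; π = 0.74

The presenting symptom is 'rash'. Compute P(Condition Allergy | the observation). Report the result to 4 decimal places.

0.1786

By Bayes' theorem, P(k | x) = π_k f_k(x) / Σ_j π_j f_j(x).
Categorical probabilities:
  p_Allergy = 0.13
  p_Flu = 0.21
Unnormalised posteriors:
  π_Allergy·p_Allergy = 0.26 × 0.13 = 0.0338
  π_Flu·p_Flu = 0.74 × 0.21 = 0.1554
Normaliser: 0.0338 + 0.1554 = 0.1892
Responsibility of Condition Allergy: 0.0338 / 0.1892 ≈ 0.1786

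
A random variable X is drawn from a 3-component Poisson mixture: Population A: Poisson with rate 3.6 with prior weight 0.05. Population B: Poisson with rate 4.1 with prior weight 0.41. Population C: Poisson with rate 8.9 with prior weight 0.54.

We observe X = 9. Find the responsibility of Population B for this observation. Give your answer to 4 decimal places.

Apply Bayes' rule: the posterior for each component is proportional to its prior times its likelihood at x.
Evaluate each component's likelihood at the observed value:
  f_A = 0.00764715
  f_B = 0.0149515
  f_C = 0.131682
Prior × likelihood for each component:
  P(Z=A)·f_A = 0.05 × 0.00764715 = 0.000382357
  P(Z=B)·f_B = 0.41 × 0.0149515 = 0.00613011
  P(Z=C)·f_C = 0.54 × 0.131682 = 0.0711082
Evidence: 0.000382357 + 0.00613011 + 0.0711082 = 0.0776207
Responsibility of Population B: 0.00613011 / 0.0776207 ≈ 0.0790

0.0790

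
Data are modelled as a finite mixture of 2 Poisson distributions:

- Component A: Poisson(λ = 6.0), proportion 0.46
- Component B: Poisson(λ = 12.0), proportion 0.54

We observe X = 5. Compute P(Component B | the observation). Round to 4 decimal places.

0.0852

Posterior ∝ prior × likelihood, so P(k | x) ∝ w_k f_k(x); normalise over all components.
Evaluate each component's likelihood at the observed value:
  f_A = e^(−6.0)·6.0^5/5! = 0.160623
  f_B = e^(−12.0)·12.0^5/5! = 0.0127406
Prior × likelihood for each component:
  w_A·f_A = 0.46 × 0.160623 = 0.0738866
  w_B·f_B = 0.54 × 0.0127406 = 0.00687994
Normaliser: 0.0738866 + 0.00687994 = 0.0807666
P(Component B | 5) ≈ 0.0852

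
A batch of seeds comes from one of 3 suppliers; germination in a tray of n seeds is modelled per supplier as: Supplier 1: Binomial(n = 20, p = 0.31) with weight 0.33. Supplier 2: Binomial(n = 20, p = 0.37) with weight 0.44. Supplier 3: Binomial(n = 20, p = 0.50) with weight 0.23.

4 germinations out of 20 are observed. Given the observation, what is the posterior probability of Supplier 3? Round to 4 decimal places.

The responsibility of component k is w_k f_k(x) divided by Σ_j w_j f_j(x).
Evaluate each component's likelihood at the observed value:
  p_1 = C(20,4)·0.31^4·0.69^16 = 4845·0.00923521·0.00263989 = 0.118121
  p_2 = C(20,4)·0.37^4·0.63^16 = 4845·0.0187416·0.000615813 = 0.0559177
  p_3 = C(20,4)·0.50^4·0.50^16 = 4845·0.0625·1.52588e-05 = 0.00462055
Weight by the priors:
  w_1·p_1 = 0.33 × 0.118121 = 0.0389798
  w_2·p_2 = 0.44 × 0.0559177 = 0.0246038
  w_3·p_3 = 0.23 × 0.00462055 = 0.00106273
Evidence: 0.0389798 + 0.0246038 + 0.00106273 = 0.0646464
Responsibility of Supplier 3: 0.00106273 / 0.0646464 ≈ 0.0164

0.0164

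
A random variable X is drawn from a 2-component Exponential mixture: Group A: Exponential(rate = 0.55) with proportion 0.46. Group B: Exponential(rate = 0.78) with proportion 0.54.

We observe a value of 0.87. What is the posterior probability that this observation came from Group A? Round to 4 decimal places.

0.4232

The responsibility of component k is P(Z=k) f_k(x) divided by Σ_j P(Z=j) f_j(x).
Component likelihoods at x = 0.87:
  L_A = 0.55·e^(−0.55·0.87) = 0.55·e^(−0.4785) = 0.340842
  L_B = 0.78·e^(−0.78·0.87) = 0.78·e^(−0.6786) = 0.395715
Multiply by the mixture weights:
  P(Z=A)·L_A = 0.46 × 0.340842 = 0.156787
  P(Z=B)·L_B = 0.54 × 0.395715 = 0.213686
Denominator: 0.156787 + 0.213686 = 0.370473
P(Group A | the observation) = 0.156787 / 0.370473 ≈ 0.4232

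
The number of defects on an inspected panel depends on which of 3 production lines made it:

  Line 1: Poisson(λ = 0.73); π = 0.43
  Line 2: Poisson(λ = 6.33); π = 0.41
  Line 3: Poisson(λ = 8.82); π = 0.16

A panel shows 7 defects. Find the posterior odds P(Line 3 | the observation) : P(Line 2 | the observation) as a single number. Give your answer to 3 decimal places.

Only the two components matter; the odds are (w_i f_i(x)) / (w_j f_j(x)).
Component likelihoods at x = 7 defects:
  f_1 = 1.05632e-05
  f_2 = 0.143983
  f_3 = 0.121723
0.0194757 / 0.059033 ≈ 0.330

0.330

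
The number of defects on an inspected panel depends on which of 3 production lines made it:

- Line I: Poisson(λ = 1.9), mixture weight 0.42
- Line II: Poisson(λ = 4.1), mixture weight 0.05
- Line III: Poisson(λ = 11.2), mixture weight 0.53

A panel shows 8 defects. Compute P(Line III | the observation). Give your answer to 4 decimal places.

By Bayes' theorem, P(k | x) = π_k f_k(x) / Σ_j π_j f_j(x).
Poisson probabilities:
  f_I = 0.000630012
  f_II = 0.0328203
  f_III = 0.0839703
Unnormalised posteriors:
  π_I·f_I = 0.42 × 0.000630012 = 0.000264605
  π_II·f_II = 0.05 × 0.0328203 = 0.00164102
  π_III·f_III = 0.53 × 0.0839703 = 0.0445042
Normaliser: 0.000264605 + 0.00164102 + 0.0445042 = 0.0464099
P(Line III | x) ≈ 0.9589

0.9589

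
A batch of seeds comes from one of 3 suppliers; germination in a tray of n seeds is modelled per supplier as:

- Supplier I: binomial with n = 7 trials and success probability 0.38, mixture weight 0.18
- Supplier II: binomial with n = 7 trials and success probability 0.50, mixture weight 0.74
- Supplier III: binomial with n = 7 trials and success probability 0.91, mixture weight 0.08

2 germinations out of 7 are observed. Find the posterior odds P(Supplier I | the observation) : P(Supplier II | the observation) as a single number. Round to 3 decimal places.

0.412

The posterior odds equal the prior odds times the likelihood ratio: (π_i/π_j)·(f_i(x)/f_j(x)).
Binomial probabilities:
  L_I = 0.277808
  L_II = 0.164062
  L_III = 0.000102687
0.0500055 / 0.121406 ≈ 0.412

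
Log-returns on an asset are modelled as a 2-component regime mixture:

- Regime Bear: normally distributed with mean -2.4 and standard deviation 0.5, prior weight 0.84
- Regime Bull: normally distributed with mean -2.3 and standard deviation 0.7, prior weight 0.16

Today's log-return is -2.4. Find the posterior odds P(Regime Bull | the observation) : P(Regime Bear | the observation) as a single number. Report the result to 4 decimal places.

Only the two components matter; the odds are (π_i f_i(x)) / (π_j f_j(x)).
Evaluate each component's likelihood at the observed value:
  f_Bear = 0.797885
  f_Bull = 0.564132
Odds = (0.16/0.84) × (0.564132/0.797885) = 0.190476 × 0.707034 ≈ 0.1347

0.1347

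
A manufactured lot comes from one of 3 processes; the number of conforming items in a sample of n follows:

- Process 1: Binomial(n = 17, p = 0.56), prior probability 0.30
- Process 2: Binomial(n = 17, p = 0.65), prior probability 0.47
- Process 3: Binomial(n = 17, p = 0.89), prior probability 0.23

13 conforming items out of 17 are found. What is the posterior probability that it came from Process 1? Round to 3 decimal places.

By Bayes' theorem, P(k | x) = π_k f_k(x) / Σ_j π_j f_j(x).
Binomial probabilities:
  p_1 = C(17,13)·0.56^13·0.44^4 = 2380·0.000532653·0.037481 = 0.0475151
  p_2 = C(17,13)·0.65^13·0.35^4 = 2380·0.00369721·0.0150062 = 0.132045
  p_3 = C(17,13)·0.89^13·0.11^4 = 2380·0.219821·0.00014641 = 0.0765981
Unnormalised posteriors:
  π_1·p_1 = 0.30 × 0.0475151 = 0.0142545
  π_2·p_2 = 0.47 × 0.132045 = 0.0620613
  π_3·p_3 = 0.23 × 0.0765981 = 0.0176176
Normaliser: 0.0142545 + 0.0620613 + 0.0176176 = 0.0939334
Responsibility of Process 1: 0.0142545 / 0.0939334 ≈ 0.152

0.152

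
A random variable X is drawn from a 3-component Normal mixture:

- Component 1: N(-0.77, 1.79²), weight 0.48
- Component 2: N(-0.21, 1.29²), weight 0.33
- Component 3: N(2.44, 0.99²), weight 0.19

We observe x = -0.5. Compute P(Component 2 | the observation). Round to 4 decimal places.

Posterior ∝ prior × likelihood, so P(k | x) ∝ π_k f_k(x); normalise over all components.
Component likelihoods at x = -0.5:
  L_1 = (1/(1.79·√(2π)))·exp(−(-0.5−-0.77)²/(2·1.79²)) = 0.222873·exp(-0.01138) = 0.220352
  L_2 = (1/(1.29·√(2π)))·exp(−(-0.5−-0.21)²/(2·1.29²)) = 0.309258·exp(-0.02527) = 0.301541
  L_3 = (1/(0.99·√(2π)))·exp(−(-0.5−2.44)²/(2·0.99²)) = 0.402972·exp(-4.40955) = 0.0049004
Weight by the priors:
  π_1·L_1 = 0.48 × 0.220352 = 0.105769
  π_2·L_2 = 0.33 × 0.301541 = 0.0995085
  π_3·L_3 = 0.19 × 0.0049004 = 0.000931076
Sum: 0.105769 + 0.0995085 + 0.000931076 = 0.206208
P(Component 2 | data) = 0.0995085 / 0.206208 ≈ 0.4826

0.4826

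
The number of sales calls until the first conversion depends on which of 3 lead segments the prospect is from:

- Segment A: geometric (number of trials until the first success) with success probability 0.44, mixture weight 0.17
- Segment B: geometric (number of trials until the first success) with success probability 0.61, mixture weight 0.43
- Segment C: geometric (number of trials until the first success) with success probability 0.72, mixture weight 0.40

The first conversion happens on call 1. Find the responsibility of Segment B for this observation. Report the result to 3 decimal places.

0.420

Posterior ∝ prior × likelihood, so P(k | x) ∝ w_k f_k(x); normalise over all components.
Geometric probabilities:
  f_A = 0.44·(1−0.44)^0 = 0.44·1 = 0.44
  f_B = 0.61·(1−0.61)^0 = 0.61·1 = 0.61
  f_C = 0.72·(1−0.72)^0 = 0.72·1 = 0.72
Weight by the priors:
  w_A·f_A = 0.17 × 0.44 = 0.0748
  w_B·f_B = 0.43 × 0.61 = 0.2623
  w_C·f_C = 0.40 × 0.72 = 0.288
Evidence: 0.0748 + 0.2623 + 0.288 = 0.6251
P(Segment B | the observation) = 0.2623 / 0.6251 ≈ 0.420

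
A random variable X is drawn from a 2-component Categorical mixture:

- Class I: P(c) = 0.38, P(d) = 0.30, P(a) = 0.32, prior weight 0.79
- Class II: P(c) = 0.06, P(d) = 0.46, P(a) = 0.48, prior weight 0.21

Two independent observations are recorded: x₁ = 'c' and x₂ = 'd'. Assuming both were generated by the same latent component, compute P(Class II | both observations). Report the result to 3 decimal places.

0.060

The responsibility of component k is P(Z=k) f_k(x) divided by Σ_j P(Z=j) f_j(x).
Since both observations come from the same component, the likelihood for component k is f_k(x₁)·f_k(x₂).
  p_I = [P(c | comp) = 0.38] × [0.3] = 0.114
  p_II = [P(c | comp) = 0.06] × [0.46] = 0.0276
Weight by the priors:
  P(Z=I)·p_I = 0.79 × 0.114 = 0.09006
  P(Z=II)·p_II = 0.21 × 0.0276 = 0.005796
Evidence: 0.09006 + 0.005796 = 0.095856
P(Class II | x₁,x₂) = 0.005796 / 0.095856 ≈ 0.060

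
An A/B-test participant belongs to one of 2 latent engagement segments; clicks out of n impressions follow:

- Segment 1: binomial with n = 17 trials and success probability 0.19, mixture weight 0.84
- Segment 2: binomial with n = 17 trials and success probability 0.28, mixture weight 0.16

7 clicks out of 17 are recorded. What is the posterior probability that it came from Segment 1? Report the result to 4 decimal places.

By Bayes' theorem, P(k | x) = π_k f_k(x) / Σ_j π_j f_j(x).
Component likelihoods at x = 7 clicks out of 17:
  L_1 = 0.0211349
  L_2 = 0.098244
Prior × likelihood for each component:
  π_1·L_1 = 0.84 × 0.0211349 = 0.0177533
  π_2·L_2 = 0.16 × 0.098244 = 0.015719
Sum: 0.0177533 + 0.015719 = 0.0334724
So the posterior for Segment 1 is 0.0177533 / 0.0334724 ≈ 0.5304.

0.5304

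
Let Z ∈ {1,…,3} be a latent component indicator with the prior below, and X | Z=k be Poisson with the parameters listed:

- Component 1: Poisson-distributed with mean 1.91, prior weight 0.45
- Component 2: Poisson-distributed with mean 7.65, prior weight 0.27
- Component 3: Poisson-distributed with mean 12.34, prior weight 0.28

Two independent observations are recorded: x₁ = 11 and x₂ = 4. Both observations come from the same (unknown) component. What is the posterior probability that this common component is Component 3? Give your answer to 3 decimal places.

The responsibility of component k is π_k f_k(x) divided by Σ_j π_j f_j(x).
Since both observations come from the same component, the likelihood for component k is f_k(x₁)·f_k(x₂).
  f_1 = [4.57835e-06] × [0.0821145] = 3.75949e-07
  f_2 = [0.0626278] × [0.0679331] = 0.0042545
  f_3 = [0.110692] × [0.00422528] = 0.000467706
Unnormalised posteriors:
  π_1·f_1 = 0.45 × 3.75949e-07 = 1.69177e-07
  π_2·f_2 = 0.27 × 0.0042545 = 0.00114872
  π_3·f_3 = 0.28 × 0.000467706 = 0.000130958
Denominator: 1.69177e-07 + 0.00114872 + 0.000130958 = 0.00127984
Responsibility of Component 3: 0.000130958 / 0.00127984 ≈ 0.102

0.102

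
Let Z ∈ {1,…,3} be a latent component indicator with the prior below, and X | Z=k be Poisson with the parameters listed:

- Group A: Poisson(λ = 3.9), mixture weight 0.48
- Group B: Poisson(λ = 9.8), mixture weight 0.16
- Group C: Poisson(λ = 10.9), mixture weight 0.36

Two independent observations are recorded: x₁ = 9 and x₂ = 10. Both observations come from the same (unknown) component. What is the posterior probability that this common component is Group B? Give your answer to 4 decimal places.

The responsibility of component k is π_k f_k(x) divided by Σ_j π_j f_j(x).
Since both observations come from the same component, the likelihood for component k is f_k(x₁)·f_k(x₂).
  p_A = [0.0116431] × [0.00454082] = 5.28694e-05
  p_B = [0.127405] × [0.124857] = 0.0159073
  p_C = [0.110475] × [0.120418] = 0.0133032
Prior × likelihood for each component:
  π_A·p_A = 0.48 × 5.28694e-05 = 2.53773e-05
  π_B·p_B = 0.16 × 0.0159073 = 0.00254517
  π_C·p_C = 0.36 × 0.0133032 = 0.00478917
Normaliser: 2.53773e-05 + 0.00254517 + 0.00478917 = 0.00735972
P(Group B | data) = 0.00254517 / 0.00735972 ≈ 0.3458

0.3458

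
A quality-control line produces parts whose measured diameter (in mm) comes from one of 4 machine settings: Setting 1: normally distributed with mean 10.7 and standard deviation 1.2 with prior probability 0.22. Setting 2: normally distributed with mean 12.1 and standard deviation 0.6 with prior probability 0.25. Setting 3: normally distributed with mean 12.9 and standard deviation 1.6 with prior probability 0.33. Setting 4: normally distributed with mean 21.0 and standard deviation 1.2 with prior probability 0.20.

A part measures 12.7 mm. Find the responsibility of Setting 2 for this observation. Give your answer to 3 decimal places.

0.502

P(component k | x) = P(Z=k)·f_k(x) / marginal(x), where marginal(x) = Σ_j P(Z=j)·f_j(x).
Evaluate each component's likelihood at the observed value:
  f_1 = (1/(1.2·√(2π)))·exp(−(12.7−10.7)²/(2·1.2²)) = 0.332452·exp(-1.38889) = 0.0828976
  f_2 = (1/(0.6·√(2π)))·exp(−(12.7−12.1)²/(2·0.6²)) = 0.664904·exp(-0.50000) = 0.403285
  f_3 = (1/(1.6·√(2π)))·exp(−(12.7−12.9)²/(2·1.6²)) = 0.249339·exp(-0.00781) = 0.247399
  f_4 = (1/(1.2·√(2π)))·exp(−(12.7−21.0)²/(2·1.2²)) = 0.332452·exp(-23.92014) = 1.35939e-11
Prior × likelihood for each component:
  P(Z=1)·f_1 = 0.22 × 0.0828976 = 0.0182375
  P(Z=2)·f_2 = 0.25 × 0.403285 = 0.100821
  P(Z=3)·f_3 = 0.33 × 0.247399 = 0.0816415
  P(Z=4)·f_4 = 0.20 × 1.35939e-11 = 2.71878e-12
Denominator: 0.0182375 + 0.100821 + 0.0816415 + 2.71878e-12 = 0.2007
So the posterior for Setting 2 is 0.100821 / 0.2007 ≈ 0.502.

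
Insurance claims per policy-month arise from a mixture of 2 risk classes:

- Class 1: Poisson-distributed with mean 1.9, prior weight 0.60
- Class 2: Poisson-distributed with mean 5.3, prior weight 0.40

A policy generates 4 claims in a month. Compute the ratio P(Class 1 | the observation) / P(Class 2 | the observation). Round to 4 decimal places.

Only the two components matter; the odds are (P(Z=i) f_i(x)) / (P(Z=j) f_j(x)).
Component likelihoods at x = 4 claims:
  p_1 = 0.0812164
  p_2 = 0.164109
Odds = (0.60/0.40) × (0.0812164/0.164109) = 1.5 × 0.494894 ≈ 0.7423

0.7423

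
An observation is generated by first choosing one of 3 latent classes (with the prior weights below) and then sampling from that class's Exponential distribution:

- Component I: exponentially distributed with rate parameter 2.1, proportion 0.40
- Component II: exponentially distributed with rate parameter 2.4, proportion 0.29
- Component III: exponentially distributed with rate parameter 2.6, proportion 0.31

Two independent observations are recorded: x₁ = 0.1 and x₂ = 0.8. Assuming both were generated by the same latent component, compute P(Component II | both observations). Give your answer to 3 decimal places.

Apply Bayes' rule: the posterior for each component is proportional to its prior times its likelihood at x.
Since both observations come from the same component, the likelihood for component k is f_k(x₁)·f_k(x₂).
  L_I = [2.1·e^(−2.1·0.1) = 2.1·e^(−0.2100) = 1.70223] × [0.391385] = 0.666227
  L_II = [2.4·e^(−2.4·0.1) = 2.4·e^(−0.2400) = 1.88791] × [0.351857] = 0.664273
  L_III = [2.6·e^(−2.6·0.1) = 2.6·e^(−0.2600) = 2.00473] × [0.324819] = 0.651175
Weight by the priors:
  w_I·L_I = 0.40 × 0.666227 = 0.266491
  w_II·L_II = 0.29 × 0.664273 = 0.192639
  w_III·L_III = 0.31 × 0.651175 = 0.201864
Sum: 0.266491 + 0.192639 + 0.201864 = 0.660994
So the posterior for Component II is 0.192639 / 0.660994 ≈ 0.291.

0.291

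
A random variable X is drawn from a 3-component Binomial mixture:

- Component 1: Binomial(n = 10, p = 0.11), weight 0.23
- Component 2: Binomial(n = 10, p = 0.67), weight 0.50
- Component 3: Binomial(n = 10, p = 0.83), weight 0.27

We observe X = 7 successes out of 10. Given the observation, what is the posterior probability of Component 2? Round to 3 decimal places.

0.752

P(component k | x) = w_k·f_k(x) / marginal(x), where marginal(x) = Σ_j w_j·f_j(x).
Binomial probabilities:
  f_1 = C(10,7)·0.11^7·0.89^3 = 120·1.94872e-07·0.704969 = 1.64854e-05
  f_2 = C(10,7)·0.67^7·0.33^3 = 120·0.0606071·0.035937 = 0.261365
  f_3 = C(10,7)·0.83^7·0.17^3 = 120·0.271361·0.004913 = 0.159983
Multiply by the mixture weights:
  w_1·f_1 = 0.23 × 1.64854e-05 = 3.79165e-06
  w_2·f_2 = 0.50 × 0.261365 = 0.130682
  w_3·f_3 = 0.27 × 0.159983 = 0.0431955
Marginal: 3.79165e-06 + 0.130682 + 0.0431955 = 0.173882
P(Component 2 | 7 successes out of 10) = 0.130682 / 0.173882 ≈ 0.752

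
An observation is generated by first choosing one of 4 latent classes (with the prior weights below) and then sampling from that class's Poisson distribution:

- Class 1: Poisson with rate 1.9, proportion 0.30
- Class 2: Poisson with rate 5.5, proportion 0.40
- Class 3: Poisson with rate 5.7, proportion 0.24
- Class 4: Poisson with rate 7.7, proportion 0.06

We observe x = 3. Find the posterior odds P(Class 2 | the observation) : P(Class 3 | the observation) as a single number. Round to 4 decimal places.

1.8288

Only the two components matter; the odds are (P(Z=i) f_i(x)) / (P(Z=j) f_j(x)).
Evaluate each component's likelihood at the observed value:
  f_1 = 0.170982
  f_2 = 0.113323
  f_3 = 0.103275
  f_4 = 0.0344551
0.0453291 / 0.024786 ≈ 1.8288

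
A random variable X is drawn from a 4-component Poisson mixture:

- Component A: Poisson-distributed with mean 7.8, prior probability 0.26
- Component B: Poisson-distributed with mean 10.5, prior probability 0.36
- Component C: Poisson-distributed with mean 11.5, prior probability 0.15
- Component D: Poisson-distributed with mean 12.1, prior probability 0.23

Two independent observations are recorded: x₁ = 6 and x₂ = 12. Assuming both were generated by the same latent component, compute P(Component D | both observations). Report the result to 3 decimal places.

0.140

By Bayes' theorem, P(k | x) = π_k f_k(x) / Σ_j π_j f_j(x).
Since both observations come from the same component, the likelihood for component k is f_k(x₁)·f_k(x₂).
  p_A = [e^(−7.8)·7.8^6/6! = 0.128156] × [0.0433812] = 0.00555955
  p_B = [e^(−10.5)·10.5^6/6! = 0.051252] × [0.103239] = 0.0052912
  p_C = [e^(−11.5)·11.5^6/6! = 0.0325438] × [0.113149] = 0.0036823
  p_D = [e^(−12.1)·12.1^6/6! = 0.0242335] × [0.114321] = 0.00277039
Prior × likelihood for each component:
  π_A·p_A = 0.26 × 0.00555955 = 0.00144548
  π_B·p_B = 0.36 × 0.0052912 = 0.00190483
  π_C·p_C = 0.15 × 0.0036823 = 0.000552344
  π_D·p_D = 0.23 × 0.00277039 = 0.000637189
Normaliser: 0.00144548 + 0.00190483 + 0.000552344 + 0.000637189 = 0.00453985
Responsibility of Component D: 0.000637189 / 0.00453985 ≈ 0.140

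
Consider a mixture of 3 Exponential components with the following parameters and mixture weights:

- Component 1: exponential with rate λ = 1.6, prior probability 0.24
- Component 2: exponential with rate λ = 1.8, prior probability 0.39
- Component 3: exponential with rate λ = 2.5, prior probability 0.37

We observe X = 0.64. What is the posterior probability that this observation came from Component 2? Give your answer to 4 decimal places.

0.4059

The responsibility of component k is w_k f_k(x) divided by Σ_j w_j f_j(x).
Evaluate each component's likelihood at the observed value:
  L_1 = 1.6·e^(−1.6·0.64) = 1.6·e^(−1.0240) = 0.574649
  L_2 = 1.8·e^(−1.8·0.64) = 1.8·e^(−1.1520) = 0.568807
  L_3 = 2.5·e^(−2.5·0.64) = 2.5·e^(−1.6000) = 0.504741
Weight by the priors:
  w_1·L_1 = 0.24 × 0.574649 = 0.137916
  w_2·L_2 = 0.39 × 0.568807 = 0.221835
  w_3·L_3 = 0.37 × 0.504741 = 0.186754
Evidence: 0.137916 + 0.221835 + 0.186754 = 0.546505
So the posterior for Component 2 is 0.221835 / 0.546505 ≈ 0.4059.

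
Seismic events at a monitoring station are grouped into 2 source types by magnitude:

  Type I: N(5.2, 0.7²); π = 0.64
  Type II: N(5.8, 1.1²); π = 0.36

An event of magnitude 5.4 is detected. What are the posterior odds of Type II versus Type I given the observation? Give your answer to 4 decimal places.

The posterior odds equal the prior odds times the likelihood ratio: (π_i/π_j)·(f_i(x)/f_j(x)).
Normal densities:
  L_I = 0.547124
  L_II = 0.339472
0.12221 / 0.350159 ≈ 0.3490

0.3490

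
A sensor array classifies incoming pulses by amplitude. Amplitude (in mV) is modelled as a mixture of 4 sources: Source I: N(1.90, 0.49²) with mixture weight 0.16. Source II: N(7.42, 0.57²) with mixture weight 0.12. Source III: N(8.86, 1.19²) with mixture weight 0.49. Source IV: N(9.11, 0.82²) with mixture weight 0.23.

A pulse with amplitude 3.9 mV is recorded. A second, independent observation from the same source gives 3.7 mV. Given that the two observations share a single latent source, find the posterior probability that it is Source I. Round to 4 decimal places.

0.9751

The responsibility of component k is P(Z=k) f_k(x) divided by Σ_j P(Z=j) f_j(x).
Since both observations come from the same component, the likelihood for component k is f_k(x₁)·f_k(x₂).
  p_I = [0.000196382] × [0.000955976] = 1.87736e-07
  p_II = [3.66352e-09] × [3.94572e-10] = 1.44553e-18
  p_III = [5.66123e-05] × [2.77043e-05] = 1.5684e-09
  p_IV = [8.33843e-10] × [1.71851e-10] = 1.43297e-19
Unnormalised posteriors:
  P(Z=I)·p_I = 0.16 × 1.87736e-07 = 3.00378e-08
  P(Z=II)·p_II = 0.12 × 1.44553e-18 = 1.73463e-19
  P(Z=III)·p_III = 0.49 × 1.5684e-09 = 7.68518e-10
  P(Z=IV)·p_IV = 0.23 × 1.43297e-19 = 3.29583e-20
Denominator: 3.00378e-08 + 1.73463e-19 + 7.68518e-10 + 3.29583e-20 = 3.08063e-08
P(Source I | x₁,x₂) ≈ 0.9751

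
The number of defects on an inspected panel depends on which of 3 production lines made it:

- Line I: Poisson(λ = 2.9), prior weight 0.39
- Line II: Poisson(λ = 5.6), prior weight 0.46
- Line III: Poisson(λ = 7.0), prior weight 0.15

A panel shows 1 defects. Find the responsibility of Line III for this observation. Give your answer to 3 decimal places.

0.013

The responsibility of component k is π_k f_k(x) divided by Σ_j π_j f_j(x).
Poisson probabilities:
  f_I = e^(−2.9)·2.9^1/1! = 0.159567
  f_II = e^(−5.6)·5.6^1/1! = 0.020708
  f_III = e^(−7.0)·7.0^1/1! = 0.00638317
Unnormalised posteriors:
  π_I·f_I = 0.39 × 0.159567 = 0.0622313
  π_II·f_II = 0.46 × 0.020708 = 0.0095257
  π_III·f_III = 0.15 × 0.00638317 = 0.000957476
Evidence: 0.0622313 + 0.0095257 + 0.000957476 = 0.0727144
Responsibility of Line III: 0.000957476 / 0.0727144 ≈ 0.013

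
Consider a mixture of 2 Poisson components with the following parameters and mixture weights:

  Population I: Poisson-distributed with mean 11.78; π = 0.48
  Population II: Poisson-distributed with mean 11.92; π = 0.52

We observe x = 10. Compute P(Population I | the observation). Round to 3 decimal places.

0.485

Posterior ∝ prior × likelihood, so P(k | x) ∝ P(Z=k) f_k(x); normalise over all components.
Component likelihoods at x = 10:
  p_I = 0.108568
  p_II = 0.106221
Multiply by the mixture weights:
  P(Z=I)·p_I = 0.48 × 0.108568 = 0.0521125
  P(Z=II)·p_II = 0.52 × 0.106221 = 0.0552348
Normaliser: 0.0521125 + 0.0552348 = 0.107347
P(Population I | x) = 0.0521125 / 0.107347 ≈ 0.485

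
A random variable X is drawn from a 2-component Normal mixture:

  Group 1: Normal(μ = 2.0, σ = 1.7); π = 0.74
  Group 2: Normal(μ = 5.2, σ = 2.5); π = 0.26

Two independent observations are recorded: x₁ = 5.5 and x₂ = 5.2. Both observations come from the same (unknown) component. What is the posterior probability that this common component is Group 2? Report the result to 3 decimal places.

Apply Bayes' rule: the posterior for each component is proportional to its prior times its likelihood at x.
Since both observations come from the same component, the likelihood for component k is f_k(x₁)·f_k(x₂).
  p_1 = [0.0281856] × [0.0399074] = 0.00112481
  p_2 = [0.158432] × [0.159577] = 0.0252821
Unnormalised posteriors:
  π_1·p_1 = 0.74 × 0.00112481 = 0.000832363
  π_2·p_2 = 0.26 × 0.0252821 = 0.00657335
Sum: 0.000832363 + 0.00657335 = 0.00740571
Responsibility of Group 2: 0.00657335 / 0.00740571 ≈ 0.888

0.888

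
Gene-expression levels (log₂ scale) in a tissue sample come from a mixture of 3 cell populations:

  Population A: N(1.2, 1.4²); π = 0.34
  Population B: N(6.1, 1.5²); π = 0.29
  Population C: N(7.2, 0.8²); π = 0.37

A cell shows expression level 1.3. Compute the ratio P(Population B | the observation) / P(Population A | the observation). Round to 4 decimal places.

Only the two components matter; the odds are (π_i f_i(x)) / (π_j f_j(x)).
Evaluate each component's likelihood at the observed value:
  f_A = 0.284233
  f_B = 0.00158939
  f_C = 7.70985e-13
Odds = (0.29/0.34) × (0.00158939/0.284233) = 0.852941 × 0.00559187 ≈ 0.0048

0.0048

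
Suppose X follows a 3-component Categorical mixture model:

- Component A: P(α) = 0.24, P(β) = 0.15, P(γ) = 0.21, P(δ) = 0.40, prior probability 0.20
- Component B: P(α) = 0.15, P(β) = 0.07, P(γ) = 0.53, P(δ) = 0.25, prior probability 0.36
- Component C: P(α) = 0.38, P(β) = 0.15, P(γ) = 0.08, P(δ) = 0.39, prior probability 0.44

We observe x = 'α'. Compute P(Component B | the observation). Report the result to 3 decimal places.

0.201

P(component k | x) = w_k·f_k(x) / marginal(x), where marginal(x) = Σ_j w_j·f_j(x).
Evaluate each component's likelihood at the observed value:
  f_A = P(α | comp) = 0.24
  f_B = P(α | comp) = 0.15
  f_C = P(α | comp) = 0.38
Unnormalised posteriors:
  w_A·f_A = 0.20 × 0.24 = 0.048
  w_B·f_B = 0.36 × 0.15 = 0.054
  w_C·f_C = 0.44 × 0.38 = 0.1672
Denominator: 0.048 + 0.054 + 0.1672 = 0.2692
P(Component B | 'α') ≈ 0.201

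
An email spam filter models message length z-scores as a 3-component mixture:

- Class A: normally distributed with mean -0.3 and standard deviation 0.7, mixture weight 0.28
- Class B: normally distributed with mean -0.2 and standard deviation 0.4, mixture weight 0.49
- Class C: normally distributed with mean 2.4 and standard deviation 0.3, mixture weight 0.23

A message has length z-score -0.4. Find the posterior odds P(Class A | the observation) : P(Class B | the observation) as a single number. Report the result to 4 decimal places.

0.3663

Since P(k|x) ∝ π_k f_k(x), the posterior odds are π_i f_i(x) / (π_j f_j(x)).
Normal densities:
  L_A = 0.564132
  L_B = 0.880163
  L_C = 1.61381e-19
Odds = (0.28/0.49) × (0.564132/0.880163) = 0.571429 × 0.64094 ≈ 0.3663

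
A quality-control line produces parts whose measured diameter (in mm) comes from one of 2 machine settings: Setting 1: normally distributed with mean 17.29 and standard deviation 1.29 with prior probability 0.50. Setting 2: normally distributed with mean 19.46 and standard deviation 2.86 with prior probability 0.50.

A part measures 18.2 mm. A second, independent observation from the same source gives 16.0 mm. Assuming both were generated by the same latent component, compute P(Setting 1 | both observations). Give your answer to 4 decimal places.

P(component k | x) = P(Z=k)·f_k(x) / marginal(x), where marginal(x) = Σ_j P(Z=j)·f_j(x).
Since both observations come from the same component, the likelihood for component k is f_k(x₁)·f_k(x₂).
  p_1 = [(1/(1.29·√(2π)))·exp(−(18.2−17.29)²/(2·1.29²)) = 0.309258·exp(-0.24881) = 0.241136] × [0.187574] = 0.0452309
  p_2 = [(1/(2.86·√(2π)))·exp(−(18.2−19.46)²/(2·2.86²)) = 0.139490·exp(-0.09705) = 0.126589] × [0.067101] = 0.00849428
Unnormalised posteriors:
  P(Z=1)·p_1 = 0.50 × 0.0452309 = 0.0226155
  P(Z=2)·p_2 = 0.50 × 0.00849428 = 0.00424714
Marginal: 0.0226155 + 0.00424714 = 0.0268626
P(Setting 1 | x₁,x₂) = 0.0226155 / 0.0268626 ≈ 0.8419

0.8419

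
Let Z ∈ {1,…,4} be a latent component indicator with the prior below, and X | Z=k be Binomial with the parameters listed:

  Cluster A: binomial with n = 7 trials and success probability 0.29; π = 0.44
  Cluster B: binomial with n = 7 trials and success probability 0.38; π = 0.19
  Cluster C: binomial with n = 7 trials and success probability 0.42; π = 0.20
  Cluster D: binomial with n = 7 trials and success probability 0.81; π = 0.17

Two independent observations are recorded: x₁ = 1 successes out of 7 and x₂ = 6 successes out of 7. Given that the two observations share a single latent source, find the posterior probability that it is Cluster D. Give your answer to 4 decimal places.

Apply Bayes' rule: the posterior for each component is proportional to its prior times its likelihood at x.
Since both observations come from the same component, the likelihood for component k is f_k(x₁)·f_k(x₂).
  f_A = [0.260044] × [0.00295627] = 0.00076876
  f_B = [0.151089] × [0.0130675] = 0.00197435
  f_C = [0.111922] × [0.0222855] = 0.00249423
  f_D = [0.00026675] × [0.375631] = 0.0001002
Multiply by the mixture weights:
  w_A·f_A = 0.44 × 0.00076876 = 0.000338254
  w_B·f_B = 0.19 × 0.00197435 = 0.000375126
  w_C·f_C = 0.20 × 0.00249423 = 0.000498847
  w_D·f_D = 0.17 × 0.0001002 = 1.70339e-05
Marginal: 0.000338254 + 0.000375126 + 0.000498847 + 1.70339e-05 = 0.00122926
So the posterior for Cluster D is 1.70339e-05 / 0.00122926 ≈ 0.0139.

0.0139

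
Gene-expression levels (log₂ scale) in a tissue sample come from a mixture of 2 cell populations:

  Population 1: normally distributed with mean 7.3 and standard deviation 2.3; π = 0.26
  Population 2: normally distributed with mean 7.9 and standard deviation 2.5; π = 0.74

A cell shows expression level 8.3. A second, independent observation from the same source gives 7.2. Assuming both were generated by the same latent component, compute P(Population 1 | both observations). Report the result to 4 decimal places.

Apply Bayes' rule: the posterior for each component is proportional to its prior times its likelihood at x.
Since both observations come from the same component, the likelihood for component k is f_k(x₁)·f_k(x₂).
  p_1 = [0.15781] × [0.173289] = 0.0273467
  p_2 = [0.157547] × [0.153443] = 0.0241745
Unnormalised posteriors:
  w_1·p_1 = 0.26 × 0.0273467 = 0.00711015
  w_2·p_2 = 0.74 × 0.0241745 = 0.0178891
Normaliser: 0.00711015 + 0.0178891 = 0.0249993
P(Population 1 | x) ≈ 0.2844

0.2844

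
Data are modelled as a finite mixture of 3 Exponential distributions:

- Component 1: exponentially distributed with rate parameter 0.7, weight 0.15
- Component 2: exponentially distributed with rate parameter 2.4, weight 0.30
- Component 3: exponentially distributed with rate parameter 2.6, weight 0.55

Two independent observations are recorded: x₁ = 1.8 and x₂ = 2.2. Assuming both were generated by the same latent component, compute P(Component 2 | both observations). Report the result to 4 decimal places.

0.0249

Posterior ∝ prior × likelihood, so P(k | x) ∝ w_k f_k(x); normalise over all components.
Since both observations come from the same component, the likelihood for component k is f_k(x₁)·f_k(x₂).
  f_1 = [0.7·e^(−0.7·1.8) = 0.7·e^(−1.2600) = 0.198558] × [0.150067] = 0.0297969
  f_2 = [2.4·e^(−2.4·1.8) = 2.4·e^(−4.3200) = 0.0319197] × [0.0122218] = 0.000390118
  f_3 = [2.6·e^(−2.6·1.8) = 2.6·e^(−4.6800) = 0.0241254] × [0.00852725] = 0.000205724
Prior × likelihood for each component:
  w_1·f_1 = 0.15 × 0.0297969 = 0.00446954
  w_2·f_2 = 0.30 × 0.000390118 = 0.000117035
  w_3·f_3 = 0.55 × 0.000205724 = 0.000113148
Sum: 0.00446954 + 0.000117035 + 0.000113148 = 0.00469972
Responsibility of Component 2: 0.000117035 / 0.00469972 ≈ 0.0249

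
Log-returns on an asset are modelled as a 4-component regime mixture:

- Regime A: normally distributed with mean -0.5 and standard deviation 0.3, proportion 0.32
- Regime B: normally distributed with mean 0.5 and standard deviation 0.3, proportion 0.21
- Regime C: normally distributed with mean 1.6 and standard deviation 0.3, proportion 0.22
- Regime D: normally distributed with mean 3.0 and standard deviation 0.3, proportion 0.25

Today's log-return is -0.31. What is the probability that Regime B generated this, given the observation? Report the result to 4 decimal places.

0.0205

Posterior ∝ prior × likelihood, so P(k | x) ∝ P(Z=k) f_k(x); normalise over all components.
Component likelihoods at x = -0.31:
  L_A = 1.08815
  L_B = 0.0347364
  L_C = 2.0982e-09
  L_D = 4.89204e-27
Prior × likelihood for each component:
  P(Z=A)·L_A = 0.32 × 1.08815 = 0.348208
  P(Z=B)·L_B = 0.21 × 0.0347364 = 0.00729465
  P(Z=C)·L_C = 0.22 × 2.0982e-09 = 4.61603e-10
  P(Z=D)·L_D = 0.25 × 4.89204e-27 = 1.22301e-27
Evidence: 0.348208 + 0.00729465 + 4.61603e-10 + 1.22301e-27 = 0.355503
So the posterior for Regime B is 0.00729465 / 0.355503 ≈ 0.0205.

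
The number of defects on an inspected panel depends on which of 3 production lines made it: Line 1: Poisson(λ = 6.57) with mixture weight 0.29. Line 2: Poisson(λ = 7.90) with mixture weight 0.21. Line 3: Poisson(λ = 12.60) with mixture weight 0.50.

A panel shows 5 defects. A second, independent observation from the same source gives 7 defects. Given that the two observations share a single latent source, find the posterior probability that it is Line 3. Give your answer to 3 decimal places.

0.017

The responsibility of component k is P(Z=k) f_k(x) divided by Σ_j P(Z=j) f_j(x).
Since both observations come from the same component, the likelihood for component k is f_k(x₁)·f_k(x₂).
  p_1 = [e^(−6.57)·6.57^5/5! = 0.142998] × [0.146964] = 0.0210157
  p_2 = [e^(−7.90)·7.90^5/5! = 0.0950666] × [0.141264] = 0.0134295
  p_3 = [e^(−12.60)·12.60^5/5! = 0.00892403] × [0.0337328] = 0.000301033
Weight by the priors:
  P(Z=1)·p_1 = 0.29 × 0.0210157 = 0.00609454
  P(Z=2)·p_2 = 0.21 × 0.0134295 = 0.0028202
  P(Z=3)·p_3 = 0.50 × 0.000301033 = 0.000150516
Normaliser: 0.00609454 + 0.0028202 + 0.000150516 = 0.00906526
P(Line 3 | x) = 0.000150516 / 0.00906526 ≈ 0.017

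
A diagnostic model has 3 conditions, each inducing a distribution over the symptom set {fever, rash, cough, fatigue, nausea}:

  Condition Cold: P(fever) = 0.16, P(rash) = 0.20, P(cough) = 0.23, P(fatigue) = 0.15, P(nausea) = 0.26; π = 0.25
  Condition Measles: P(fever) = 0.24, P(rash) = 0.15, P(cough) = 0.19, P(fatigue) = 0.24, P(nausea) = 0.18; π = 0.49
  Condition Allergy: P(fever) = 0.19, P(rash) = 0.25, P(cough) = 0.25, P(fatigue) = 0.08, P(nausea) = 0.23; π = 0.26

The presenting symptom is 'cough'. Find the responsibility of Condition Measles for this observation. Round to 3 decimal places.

0.432

By Bayes' theorem, P(k | x) = P(Z=k) f_k(x) / Σ_j P(Z=j) f_j(x).
Component likelihoods at x = 'cough':
  L_Cold = P(cough | comp) = 0.23
  L_Measles = P(cough | comp) = 0.19
  L_Allergy = P(cough | comp) = 0.25
Unnormalised posteriors:
  P(Z=Cold)·L_Cold = 0.25 × 0.23 = 0.0575
  P(Z=Measles)·L_Measles = 0.49 × 0.19 = 0.0931
  P(Z=Allergy)·L_Allergy = 0.26 × 0.25 = 0.065
Normaliser: 0.0575 + 0.0931 + 0.065 = 0.2156
Responsibility of Condition Measles: 0.0931 / 0.2156 ≈ 0.432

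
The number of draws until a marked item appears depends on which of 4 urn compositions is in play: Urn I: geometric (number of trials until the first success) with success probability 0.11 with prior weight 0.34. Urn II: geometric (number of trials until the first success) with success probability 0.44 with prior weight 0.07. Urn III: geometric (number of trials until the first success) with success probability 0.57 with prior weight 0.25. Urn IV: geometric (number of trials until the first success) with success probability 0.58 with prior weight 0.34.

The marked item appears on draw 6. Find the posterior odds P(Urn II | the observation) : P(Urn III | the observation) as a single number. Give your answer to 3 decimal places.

0.810

Posterior odds = (w_i f_i(x)) / (w_j f_j(x)); the normalising sum cancels.
Evaluate each component's likelihood at the observed value:
  L_I = 0.11·(1−0.11)^5 = 0.11·0.558406 = 0.0614247
  L_II = 0.44·(1−0.44)^5 = 0.44·0.0550732 = 0.0242322
  L_III = 0.57·(1−0.57)^5 = 0.57·0.0147008 = 0.00837948
  L_IV = 0.58·(1−0.58)^5 = 0.58·0.0130691 = 0.00758009
Odds = (0.07/0.25) × (0.0242322/0.00837948) = 0.28 × 2.89185 ≈ 0.810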